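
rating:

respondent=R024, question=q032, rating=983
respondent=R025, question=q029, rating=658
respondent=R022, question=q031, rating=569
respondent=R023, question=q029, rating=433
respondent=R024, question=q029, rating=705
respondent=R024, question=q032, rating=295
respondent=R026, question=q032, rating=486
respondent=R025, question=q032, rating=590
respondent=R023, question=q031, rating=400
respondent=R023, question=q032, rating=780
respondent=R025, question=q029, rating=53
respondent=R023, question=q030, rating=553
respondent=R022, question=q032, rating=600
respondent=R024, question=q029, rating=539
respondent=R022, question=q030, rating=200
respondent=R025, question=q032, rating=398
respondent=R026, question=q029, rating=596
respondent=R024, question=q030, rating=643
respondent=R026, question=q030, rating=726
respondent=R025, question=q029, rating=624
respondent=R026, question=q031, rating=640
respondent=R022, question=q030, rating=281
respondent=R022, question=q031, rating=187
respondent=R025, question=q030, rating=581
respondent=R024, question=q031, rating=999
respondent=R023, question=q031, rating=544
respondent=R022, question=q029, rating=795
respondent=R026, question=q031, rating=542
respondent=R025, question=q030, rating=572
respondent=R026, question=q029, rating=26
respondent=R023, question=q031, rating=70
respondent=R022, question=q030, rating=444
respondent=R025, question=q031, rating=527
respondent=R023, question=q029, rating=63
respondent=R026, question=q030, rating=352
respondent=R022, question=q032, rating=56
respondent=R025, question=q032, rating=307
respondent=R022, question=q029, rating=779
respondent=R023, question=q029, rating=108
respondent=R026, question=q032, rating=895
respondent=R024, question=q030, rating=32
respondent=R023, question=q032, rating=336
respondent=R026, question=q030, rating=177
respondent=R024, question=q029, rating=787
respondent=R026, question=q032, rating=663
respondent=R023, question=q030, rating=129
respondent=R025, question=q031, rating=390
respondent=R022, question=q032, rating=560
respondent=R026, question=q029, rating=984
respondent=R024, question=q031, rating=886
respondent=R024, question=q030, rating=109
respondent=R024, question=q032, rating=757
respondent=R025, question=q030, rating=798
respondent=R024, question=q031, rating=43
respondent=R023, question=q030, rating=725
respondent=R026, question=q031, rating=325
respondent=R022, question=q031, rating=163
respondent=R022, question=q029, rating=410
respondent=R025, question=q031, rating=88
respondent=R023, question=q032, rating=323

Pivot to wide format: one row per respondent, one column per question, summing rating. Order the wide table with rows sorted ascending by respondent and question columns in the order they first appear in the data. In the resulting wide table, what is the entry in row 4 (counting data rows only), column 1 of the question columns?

1295

With rows sorted ascending by respondent, row 4 is respondent=R025. question columns in first-appearance order: q032, q029, q031, q030; column 1 is q032.
Long rows with respondent=R025, question=q032: 590 + 398 + 307 = 1295.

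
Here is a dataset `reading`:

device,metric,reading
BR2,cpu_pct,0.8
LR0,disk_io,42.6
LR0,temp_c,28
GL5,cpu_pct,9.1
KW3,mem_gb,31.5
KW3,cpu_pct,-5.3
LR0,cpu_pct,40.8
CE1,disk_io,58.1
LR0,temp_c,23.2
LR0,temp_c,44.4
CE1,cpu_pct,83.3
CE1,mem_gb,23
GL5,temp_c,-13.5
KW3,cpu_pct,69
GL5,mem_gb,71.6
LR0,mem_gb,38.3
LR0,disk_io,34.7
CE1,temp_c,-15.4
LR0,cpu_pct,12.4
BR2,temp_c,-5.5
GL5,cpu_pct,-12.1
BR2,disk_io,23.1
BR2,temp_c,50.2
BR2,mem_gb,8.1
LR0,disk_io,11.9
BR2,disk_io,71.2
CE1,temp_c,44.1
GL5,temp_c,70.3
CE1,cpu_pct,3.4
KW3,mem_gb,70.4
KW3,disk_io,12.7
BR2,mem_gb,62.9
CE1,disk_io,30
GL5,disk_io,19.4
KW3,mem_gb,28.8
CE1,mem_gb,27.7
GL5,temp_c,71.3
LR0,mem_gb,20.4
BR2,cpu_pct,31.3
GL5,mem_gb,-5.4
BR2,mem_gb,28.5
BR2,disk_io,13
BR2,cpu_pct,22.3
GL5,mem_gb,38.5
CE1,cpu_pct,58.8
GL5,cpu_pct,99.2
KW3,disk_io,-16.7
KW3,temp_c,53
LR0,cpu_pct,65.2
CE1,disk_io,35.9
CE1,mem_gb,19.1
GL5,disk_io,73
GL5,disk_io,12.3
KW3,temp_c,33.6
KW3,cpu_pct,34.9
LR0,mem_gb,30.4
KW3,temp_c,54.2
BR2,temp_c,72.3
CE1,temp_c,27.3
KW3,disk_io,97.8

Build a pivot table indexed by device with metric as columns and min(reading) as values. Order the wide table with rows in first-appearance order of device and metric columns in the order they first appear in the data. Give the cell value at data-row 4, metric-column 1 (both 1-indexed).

-5.3

With rows in first-appearance order of device, row 4 is device=KW3. metric columns in first-appearance order: cpu_pct, disk_io, temp_c, mem_gb; column 1 is cpu_pct.
Long rows with device=KW3, metric=cpu_pct: min(-5.3, 69, 34.9) = -5.3.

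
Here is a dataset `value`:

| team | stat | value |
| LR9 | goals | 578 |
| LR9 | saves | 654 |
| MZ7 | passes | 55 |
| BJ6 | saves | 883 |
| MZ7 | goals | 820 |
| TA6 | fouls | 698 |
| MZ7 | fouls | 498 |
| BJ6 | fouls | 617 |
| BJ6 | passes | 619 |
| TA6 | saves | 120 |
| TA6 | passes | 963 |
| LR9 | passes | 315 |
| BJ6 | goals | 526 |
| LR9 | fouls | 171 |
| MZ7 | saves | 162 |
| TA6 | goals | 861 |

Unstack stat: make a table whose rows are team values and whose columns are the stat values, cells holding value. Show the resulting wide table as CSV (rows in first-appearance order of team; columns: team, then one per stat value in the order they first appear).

Columns: team plus the 4 distinct stat values (goals, saves, passes, fouls).
For example, row LR9 column goals takes value=578 from the long row (LR9, goals).

team,goals,saves,passes,fouls
LR9,578,654,315,171
MZ7,820,162,55,498
BJ6,526,883,619,617
TA6,861,120,963,698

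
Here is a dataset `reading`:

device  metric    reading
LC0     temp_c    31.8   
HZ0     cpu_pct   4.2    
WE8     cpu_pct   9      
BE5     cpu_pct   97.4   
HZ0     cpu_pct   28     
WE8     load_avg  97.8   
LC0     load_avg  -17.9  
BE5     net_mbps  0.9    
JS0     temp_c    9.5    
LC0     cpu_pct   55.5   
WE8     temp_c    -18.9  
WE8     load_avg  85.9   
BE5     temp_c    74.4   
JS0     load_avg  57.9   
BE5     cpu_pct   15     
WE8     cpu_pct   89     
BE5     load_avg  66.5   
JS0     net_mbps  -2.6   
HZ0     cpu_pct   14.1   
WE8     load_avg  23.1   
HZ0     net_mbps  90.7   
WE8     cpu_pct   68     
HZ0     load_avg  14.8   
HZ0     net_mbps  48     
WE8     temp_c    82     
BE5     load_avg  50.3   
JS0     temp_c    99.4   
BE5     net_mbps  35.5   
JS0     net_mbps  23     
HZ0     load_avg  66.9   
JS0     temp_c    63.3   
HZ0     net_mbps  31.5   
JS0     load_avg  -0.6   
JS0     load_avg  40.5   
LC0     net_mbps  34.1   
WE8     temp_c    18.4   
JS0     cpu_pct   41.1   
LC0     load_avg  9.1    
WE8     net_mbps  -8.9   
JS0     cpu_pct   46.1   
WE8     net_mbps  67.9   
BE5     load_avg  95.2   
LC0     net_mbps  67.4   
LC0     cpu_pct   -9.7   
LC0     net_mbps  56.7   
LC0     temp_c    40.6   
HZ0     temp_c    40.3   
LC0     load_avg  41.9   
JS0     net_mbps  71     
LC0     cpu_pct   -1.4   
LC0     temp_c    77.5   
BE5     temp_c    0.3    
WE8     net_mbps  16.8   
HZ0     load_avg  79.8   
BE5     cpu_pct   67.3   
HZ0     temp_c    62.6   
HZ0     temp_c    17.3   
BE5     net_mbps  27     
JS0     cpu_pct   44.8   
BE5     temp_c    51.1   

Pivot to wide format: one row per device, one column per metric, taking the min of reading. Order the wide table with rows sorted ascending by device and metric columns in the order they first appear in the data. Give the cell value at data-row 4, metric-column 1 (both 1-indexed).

31.8

With rows sorted ascending by device, row 4 is device=LC0. metric columns in first-appearance order: temp_c, cpu_pct, load_avg, net_mbps; column 1 is temp_c.
Long rows with device=LC0, metric=temp_c: min(31.8, 40.6, 77.5) = 31.8.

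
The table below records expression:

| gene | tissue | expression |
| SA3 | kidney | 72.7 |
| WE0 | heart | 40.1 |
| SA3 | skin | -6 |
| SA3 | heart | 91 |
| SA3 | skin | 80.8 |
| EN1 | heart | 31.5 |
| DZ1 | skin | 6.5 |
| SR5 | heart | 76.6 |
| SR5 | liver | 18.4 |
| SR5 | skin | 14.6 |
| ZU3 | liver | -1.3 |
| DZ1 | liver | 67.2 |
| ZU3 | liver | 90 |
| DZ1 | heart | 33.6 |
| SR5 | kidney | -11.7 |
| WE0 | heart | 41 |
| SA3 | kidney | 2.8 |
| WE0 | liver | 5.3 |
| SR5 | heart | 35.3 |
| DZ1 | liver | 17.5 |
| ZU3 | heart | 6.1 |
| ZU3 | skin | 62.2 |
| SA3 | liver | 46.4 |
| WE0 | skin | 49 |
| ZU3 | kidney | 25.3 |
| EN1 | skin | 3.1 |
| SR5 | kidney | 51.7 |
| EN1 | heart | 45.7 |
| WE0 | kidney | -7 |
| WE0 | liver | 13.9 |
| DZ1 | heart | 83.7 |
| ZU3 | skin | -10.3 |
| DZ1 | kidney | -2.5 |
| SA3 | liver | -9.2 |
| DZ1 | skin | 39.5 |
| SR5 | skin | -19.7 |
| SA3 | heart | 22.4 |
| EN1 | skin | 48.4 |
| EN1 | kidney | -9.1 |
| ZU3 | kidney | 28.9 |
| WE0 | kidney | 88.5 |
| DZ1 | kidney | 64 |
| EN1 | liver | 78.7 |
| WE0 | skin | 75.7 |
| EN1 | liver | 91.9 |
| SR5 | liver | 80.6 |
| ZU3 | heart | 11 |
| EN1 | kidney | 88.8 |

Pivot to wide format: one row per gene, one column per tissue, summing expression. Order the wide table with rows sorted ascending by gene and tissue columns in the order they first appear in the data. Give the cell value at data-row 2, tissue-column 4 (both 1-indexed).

170.6

With rows sorted ascending by gene, row 2 is gene=EN1. tissue columns in first-appearance order: kidney, heart, skin, liver; column 4 is liver.
Long rows with gene=EN1, tissue=liver: 78.7 + 91.9 = 170.6.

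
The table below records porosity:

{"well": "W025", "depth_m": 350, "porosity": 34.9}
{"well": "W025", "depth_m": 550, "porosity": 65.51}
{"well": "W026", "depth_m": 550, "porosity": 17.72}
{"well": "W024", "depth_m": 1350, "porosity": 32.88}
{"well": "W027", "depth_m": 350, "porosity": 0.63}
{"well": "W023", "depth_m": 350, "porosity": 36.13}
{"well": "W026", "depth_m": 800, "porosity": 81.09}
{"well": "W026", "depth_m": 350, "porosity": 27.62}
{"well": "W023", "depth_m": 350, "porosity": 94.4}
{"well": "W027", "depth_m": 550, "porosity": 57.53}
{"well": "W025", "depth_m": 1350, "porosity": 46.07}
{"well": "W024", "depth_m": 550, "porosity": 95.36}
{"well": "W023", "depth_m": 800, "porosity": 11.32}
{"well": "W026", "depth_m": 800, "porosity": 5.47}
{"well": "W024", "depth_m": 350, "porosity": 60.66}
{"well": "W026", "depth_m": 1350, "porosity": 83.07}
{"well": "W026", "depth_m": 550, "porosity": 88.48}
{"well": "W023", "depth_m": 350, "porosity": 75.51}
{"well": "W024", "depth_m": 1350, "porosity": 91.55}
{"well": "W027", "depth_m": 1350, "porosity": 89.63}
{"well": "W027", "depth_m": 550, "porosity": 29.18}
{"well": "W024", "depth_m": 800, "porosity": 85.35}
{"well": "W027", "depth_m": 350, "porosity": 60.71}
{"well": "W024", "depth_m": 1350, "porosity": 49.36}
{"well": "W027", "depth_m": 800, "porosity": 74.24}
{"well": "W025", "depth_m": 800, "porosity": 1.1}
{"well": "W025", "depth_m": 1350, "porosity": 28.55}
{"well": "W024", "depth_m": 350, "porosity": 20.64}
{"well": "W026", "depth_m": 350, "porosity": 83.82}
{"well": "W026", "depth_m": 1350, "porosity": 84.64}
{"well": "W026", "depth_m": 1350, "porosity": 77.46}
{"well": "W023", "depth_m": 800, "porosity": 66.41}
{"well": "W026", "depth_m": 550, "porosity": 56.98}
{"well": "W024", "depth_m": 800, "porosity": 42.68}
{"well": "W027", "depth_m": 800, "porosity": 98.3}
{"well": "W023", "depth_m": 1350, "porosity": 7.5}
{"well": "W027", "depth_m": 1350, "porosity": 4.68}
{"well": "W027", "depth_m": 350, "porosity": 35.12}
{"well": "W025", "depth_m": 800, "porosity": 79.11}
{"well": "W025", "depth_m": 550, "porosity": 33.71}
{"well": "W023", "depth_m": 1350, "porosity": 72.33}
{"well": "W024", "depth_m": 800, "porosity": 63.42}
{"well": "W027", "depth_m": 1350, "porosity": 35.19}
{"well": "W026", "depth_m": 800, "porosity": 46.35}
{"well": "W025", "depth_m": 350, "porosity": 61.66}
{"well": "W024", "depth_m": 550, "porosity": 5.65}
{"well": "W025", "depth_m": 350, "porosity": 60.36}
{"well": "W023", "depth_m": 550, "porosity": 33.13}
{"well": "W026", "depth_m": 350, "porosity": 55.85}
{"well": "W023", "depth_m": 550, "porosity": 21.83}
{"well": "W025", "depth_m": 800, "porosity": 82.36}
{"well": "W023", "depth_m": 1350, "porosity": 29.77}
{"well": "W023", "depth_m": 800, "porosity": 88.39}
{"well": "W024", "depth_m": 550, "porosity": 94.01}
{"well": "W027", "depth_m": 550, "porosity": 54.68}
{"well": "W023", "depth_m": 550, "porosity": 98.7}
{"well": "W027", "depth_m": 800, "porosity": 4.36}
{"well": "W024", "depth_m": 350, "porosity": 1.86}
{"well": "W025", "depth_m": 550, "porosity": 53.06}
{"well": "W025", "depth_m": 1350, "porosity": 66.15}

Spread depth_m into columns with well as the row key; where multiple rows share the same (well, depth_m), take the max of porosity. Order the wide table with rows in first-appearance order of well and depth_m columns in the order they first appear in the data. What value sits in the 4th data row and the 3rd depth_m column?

89.63

With rows in first-appearance order of well, row 4 is well=W027. depth_m columns in first-appearance order: 350, 550, 1350, 800; column 3 is 1350.
Long rows with well=W027, depth_m=1350: max(89.63, 4.68, 35.19) = 89.63.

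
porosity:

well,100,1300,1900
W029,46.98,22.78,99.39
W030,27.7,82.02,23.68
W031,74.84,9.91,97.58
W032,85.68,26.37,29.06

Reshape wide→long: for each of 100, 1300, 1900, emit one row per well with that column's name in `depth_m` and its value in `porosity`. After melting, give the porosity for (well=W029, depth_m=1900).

99.39

Unpivoting turns each (well, wide-column) pair into one long row.
The wide cell at row W029, column 1900 holds 99.39, so the long row (W029, 1900) has porosity=99.39.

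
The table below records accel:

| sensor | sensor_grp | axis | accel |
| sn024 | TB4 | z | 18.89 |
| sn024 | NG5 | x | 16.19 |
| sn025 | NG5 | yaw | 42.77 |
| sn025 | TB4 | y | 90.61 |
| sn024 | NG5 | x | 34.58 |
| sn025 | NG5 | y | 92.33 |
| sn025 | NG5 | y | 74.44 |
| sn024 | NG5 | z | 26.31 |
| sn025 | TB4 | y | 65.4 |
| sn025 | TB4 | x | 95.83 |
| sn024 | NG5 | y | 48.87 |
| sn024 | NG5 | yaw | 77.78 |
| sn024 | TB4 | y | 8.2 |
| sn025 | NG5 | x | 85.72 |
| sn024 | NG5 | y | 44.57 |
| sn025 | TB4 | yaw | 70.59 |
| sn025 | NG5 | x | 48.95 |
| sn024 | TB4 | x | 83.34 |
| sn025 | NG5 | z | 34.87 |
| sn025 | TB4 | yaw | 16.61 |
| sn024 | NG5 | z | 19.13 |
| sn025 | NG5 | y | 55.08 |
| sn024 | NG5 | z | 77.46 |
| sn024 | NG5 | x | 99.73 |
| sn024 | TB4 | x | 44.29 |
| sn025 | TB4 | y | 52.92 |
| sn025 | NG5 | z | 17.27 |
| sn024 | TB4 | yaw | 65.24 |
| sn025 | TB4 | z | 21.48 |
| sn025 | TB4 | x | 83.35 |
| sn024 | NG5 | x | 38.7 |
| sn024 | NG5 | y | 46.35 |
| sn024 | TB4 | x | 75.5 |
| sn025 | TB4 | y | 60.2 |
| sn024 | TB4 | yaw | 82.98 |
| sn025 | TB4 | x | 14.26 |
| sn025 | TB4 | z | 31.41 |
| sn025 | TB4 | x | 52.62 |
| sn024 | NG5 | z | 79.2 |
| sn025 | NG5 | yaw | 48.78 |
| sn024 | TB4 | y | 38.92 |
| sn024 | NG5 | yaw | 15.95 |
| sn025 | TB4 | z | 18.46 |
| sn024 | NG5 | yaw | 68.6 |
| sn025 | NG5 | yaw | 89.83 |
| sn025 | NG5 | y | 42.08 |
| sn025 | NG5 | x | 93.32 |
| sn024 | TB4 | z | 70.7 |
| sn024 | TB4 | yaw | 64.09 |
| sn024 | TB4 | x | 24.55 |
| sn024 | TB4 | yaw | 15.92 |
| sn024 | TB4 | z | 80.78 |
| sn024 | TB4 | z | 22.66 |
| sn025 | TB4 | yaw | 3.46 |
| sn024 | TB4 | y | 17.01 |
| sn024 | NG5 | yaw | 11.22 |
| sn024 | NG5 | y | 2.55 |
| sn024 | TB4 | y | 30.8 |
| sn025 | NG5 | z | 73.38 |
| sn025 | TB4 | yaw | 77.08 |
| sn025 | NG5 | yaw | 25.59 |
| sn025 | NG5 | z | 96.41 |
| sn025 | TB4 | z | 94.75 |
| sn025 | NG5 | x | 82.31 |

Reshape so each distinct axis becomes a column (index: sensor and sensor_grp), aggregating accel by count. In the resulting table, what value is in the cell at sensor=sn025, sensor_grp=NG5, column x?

Rows with sensor=sn025, sensor_grp=NG5 and axis=x: accel values are 85.72, 48.95, 93.32, 82.31.
4 rows match — count = 4.

4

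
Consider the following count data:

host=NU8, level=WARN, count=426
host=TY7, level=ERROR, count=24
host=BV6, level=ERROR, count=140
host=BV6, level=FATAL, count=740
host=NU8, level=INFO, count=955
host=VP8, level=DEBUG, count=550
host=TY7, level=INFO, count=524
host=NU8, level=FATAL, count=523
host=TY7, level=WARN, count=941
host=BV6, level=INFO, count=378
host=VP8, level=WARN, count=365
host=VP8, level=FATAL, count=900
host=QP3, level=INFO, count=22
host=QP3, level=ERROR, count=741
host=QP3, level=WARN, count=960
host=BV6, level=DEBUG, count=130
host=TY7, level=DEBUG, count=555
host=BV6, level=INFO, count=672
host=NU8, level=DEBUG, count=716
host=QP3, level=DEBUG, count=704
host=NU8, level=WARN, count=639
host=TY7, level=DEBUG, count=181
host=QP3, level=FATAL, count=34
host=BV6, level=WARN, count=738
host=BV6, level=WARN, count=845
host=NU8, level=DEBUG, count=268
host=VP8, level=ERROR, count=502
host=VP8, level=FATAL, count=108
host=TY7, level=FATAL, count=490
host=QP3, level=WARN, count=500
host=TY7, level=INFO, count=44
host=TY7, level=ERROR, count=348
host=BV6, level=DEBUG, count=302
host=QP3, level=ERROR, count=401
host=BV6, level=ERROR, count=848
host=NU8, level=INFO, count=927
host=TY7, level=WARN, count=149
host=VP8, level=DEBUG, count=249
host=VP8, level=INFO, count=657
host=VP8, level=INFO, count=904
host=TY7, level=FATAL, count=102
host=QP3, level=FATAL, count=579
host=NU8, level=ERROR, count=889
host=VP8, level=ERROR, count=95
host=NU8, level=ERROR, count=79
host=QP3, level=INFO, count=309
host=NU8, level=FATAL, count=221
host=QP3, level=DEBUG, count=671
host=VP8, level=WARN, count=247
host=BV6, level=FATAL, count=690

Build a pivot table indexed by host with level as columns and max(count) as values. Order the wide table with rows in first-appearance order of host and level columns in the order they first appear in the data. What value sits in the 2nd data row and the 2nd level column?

With rows in first-appearance order of host, row 2 is host=TY7. level columns in first-appearance order: WARN, ERROR, FATAL, INFO, DEBUG; column 2 is ERROR.
Long rows with host=TY7, level=ERROR: max(24, 348) = 348.

348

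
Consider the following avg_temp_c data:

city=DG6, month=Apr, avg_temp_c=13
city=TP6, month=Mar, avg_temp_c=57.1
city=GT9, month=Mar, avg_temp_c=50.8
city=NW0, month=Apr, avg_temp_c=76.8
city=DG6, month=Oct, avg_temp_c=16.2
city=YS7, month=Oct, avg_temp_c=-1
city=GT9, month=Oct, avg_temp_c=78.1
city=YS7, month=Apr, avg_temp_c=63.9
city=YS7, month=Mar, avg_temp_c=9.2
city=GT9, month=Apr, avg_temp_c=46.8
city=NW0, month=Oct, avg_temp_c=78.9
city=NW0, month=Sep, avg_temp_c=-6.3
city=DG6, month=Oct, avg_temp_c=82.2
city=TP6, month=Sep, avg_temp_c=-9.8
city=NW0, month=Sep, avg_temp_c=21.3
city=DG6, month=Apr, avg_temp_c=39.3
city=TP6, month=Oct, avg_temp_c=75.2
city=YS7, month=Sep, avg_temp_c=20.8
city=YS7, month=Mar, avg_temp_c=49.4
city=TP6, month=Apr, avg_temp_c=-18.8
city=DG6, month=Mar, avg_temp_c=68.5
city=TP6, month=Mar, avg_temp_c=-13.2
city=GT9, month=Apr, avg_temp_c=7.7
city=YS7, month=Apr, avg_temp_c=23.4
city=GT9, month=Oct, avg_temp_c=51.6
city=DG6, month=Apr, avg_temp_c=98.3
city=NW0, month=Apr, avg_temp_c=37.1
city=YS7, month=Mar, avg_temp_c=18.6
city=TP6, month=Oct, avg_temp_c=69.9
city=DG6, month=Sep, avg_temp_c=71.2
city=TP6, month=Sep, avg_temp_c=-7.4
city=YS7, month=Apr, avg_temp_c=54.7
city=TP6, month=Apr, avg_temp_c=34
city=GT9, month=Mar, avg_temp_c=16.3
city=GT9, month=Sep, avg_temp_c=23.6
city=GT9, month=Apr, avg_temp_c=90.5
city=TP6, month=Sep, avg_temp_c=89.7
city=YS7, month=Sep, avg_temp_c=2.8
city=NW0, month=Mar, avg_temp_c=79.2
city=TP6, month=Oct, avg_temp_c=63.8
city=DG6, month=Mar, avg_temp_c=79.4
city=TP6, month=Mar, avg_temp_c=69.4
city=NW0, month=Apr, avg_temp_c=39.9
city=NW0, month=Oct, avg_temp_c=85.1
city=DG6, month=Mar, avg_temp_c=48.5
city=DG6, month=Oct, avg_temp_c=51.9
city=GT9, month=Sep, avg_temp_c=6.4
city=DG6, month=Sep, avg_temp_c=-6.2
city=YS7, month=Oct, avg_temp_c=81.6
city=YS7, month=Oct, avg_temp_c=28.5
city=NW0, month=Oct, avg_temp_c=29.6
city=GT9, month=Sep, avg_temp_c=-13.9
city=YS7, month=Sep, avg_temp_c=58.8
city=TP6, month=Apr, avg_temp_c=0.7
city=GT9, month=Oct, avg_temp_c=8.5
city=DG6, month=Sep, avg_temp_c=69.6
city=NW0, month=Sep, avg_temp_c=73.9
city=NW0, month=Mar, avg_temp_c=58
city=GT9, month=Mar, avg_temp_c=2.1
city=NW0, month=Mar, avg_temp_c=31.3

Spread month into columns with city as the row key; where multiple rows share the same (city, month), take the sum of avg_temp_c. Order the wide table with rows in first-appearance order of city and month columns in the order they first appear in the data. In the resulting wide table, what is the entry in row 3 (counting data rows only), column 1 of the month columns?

145

With rows in first-appearance order of city, row 3 is city=GT9. month columns in first-appearance order: Apr, Mar, Oct, Sep; column 1 is Apr.
Long rows with city=GT9, month=Apr: 46.8 + 7.7 + 90.5 = 145.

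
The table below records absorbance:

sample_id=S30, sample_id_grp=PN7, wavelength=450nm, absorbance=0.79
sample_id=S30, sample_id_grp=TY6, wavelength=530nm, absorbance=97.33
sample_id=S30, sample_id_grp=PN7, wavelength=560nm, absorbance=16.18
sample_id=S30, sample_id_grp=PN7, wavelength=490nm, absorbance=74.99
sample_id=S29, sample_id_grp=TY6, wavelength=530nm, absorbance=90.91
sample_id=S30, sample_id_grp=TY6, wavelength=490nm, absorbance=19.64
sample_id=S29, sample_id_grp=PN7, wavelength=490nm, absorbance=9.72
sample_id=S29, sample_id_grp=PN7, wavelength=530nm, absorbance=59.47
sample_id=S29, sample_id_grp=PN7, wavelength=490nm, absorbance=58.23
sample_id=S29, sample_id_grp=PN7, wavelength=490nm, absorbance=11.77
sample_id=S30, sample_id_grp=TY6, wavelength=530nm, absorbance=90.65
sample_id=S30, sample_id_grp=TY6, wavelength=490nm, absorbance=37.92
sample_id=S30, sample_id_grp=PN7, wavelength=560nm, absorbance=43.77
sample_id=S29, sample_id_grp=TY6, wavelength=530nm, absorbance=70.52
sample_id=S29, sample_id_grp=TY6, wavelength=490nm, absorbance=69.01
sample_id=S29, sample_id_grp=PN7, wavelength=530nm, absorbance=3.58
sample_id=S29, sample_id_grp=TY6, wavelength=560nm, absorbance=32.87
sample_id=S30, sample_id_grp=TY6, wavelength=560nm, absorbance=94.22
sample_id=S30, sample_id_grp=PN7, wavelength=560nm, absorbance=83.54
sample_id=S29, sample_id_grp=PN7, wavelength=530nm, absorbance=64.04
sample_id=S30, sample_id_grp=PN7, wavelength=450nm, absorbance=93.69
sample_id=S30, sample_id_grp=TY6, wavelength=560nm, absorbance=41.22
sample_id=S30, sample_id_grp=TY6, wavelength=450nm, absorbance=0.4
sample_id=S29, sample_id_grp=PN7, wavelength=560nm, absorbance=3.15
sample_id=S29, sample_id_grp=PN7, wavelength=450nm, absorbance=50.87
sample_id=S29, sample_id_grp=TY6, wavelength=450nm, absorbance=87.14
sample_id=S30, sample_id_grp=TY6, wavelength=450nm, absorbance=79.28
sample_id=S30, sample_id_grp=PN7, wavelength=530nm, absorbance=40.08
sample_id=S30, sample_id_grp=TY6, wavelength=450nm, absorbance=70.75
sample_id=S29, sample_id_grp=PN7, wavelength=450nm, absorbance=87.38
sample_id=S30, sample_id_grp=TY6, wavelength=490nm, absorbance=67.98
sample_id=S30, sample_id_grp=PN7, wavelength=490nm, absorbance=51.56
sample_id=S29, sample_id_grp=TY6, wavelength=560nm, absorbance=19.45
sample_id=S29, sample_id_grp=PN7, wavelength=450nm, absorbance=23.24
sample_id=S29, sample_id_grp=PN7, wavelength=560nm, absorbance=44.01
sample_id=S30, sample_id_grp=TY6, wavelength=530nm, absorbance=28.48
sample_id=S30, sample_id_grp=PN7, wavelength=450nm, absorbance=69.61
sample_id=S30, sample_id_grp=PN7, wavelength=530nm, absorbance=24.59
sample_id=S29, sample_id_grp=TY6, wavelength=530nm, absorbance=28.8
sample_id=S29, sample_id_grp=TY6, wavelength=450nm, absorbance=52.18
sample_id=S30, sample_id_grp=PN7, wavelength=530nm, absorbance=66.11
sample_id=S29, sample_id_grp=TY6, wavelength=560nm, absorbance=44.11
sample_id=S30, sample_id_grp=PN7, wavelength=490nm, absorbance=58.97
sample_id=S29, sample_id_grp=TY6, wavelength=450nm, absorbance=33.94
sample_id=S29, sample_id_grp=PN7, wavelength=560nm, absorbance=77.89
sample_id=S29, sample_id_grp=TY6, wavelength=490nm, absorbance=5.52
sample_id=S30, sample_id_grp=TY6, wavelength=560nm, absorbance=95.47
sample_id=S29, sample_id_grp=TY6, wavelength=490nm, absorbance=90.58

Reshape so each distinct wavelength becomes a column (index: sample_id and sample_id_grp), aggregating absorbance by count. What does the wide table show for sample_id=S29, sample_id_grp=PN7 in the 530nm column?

3

Rows with sample_id=S29, sample_id_grp=PN7 and wavelength=530nm: absorbance values are 59.47, 3.58, 64.04.
3 rows match — count = 3.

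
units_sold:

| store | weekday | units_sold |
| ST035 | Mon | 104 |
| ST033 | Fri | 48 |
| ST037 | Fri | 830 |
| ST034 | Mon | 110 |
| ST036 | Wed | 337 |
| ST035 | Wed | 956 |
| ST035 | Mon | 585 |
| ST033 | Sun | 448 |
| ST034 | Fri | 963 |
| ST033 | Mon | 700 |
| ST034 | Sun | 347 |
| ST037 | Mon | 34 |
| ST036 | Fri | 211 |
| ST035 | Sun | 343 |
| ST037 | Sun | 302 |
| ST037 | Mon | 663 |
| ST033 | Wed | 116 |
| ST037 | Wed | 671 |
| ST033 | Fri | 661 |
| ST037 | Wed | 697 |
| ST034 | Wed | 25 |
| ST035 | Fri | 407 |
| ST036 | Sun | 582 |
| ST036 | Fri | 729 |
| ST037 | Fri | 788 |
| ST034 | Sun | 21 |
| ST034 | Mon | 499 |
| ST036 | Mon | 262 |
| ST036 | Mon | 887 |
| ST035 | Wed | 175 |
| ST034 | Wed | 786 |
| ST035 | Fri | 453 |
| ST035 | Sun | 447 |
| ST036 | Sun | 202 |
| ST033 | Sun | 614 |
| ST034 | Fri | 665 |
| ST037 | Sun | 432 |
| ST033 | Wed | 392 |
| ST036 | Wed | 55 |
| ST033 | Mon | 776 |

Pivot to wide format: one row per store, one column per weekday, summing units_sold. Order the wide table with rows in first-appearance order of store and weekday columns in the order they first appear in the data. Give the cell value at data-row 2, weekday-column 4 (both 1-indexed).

1062

With rows in first-appearance order of store, row 2 is store=ST033. weekday columns in first-appearance order: Mon, Fri, Wed, Sun; column 4 is Sun.
Long rows with store=ST033, weekday=Sun: 448 + 614 = 1062.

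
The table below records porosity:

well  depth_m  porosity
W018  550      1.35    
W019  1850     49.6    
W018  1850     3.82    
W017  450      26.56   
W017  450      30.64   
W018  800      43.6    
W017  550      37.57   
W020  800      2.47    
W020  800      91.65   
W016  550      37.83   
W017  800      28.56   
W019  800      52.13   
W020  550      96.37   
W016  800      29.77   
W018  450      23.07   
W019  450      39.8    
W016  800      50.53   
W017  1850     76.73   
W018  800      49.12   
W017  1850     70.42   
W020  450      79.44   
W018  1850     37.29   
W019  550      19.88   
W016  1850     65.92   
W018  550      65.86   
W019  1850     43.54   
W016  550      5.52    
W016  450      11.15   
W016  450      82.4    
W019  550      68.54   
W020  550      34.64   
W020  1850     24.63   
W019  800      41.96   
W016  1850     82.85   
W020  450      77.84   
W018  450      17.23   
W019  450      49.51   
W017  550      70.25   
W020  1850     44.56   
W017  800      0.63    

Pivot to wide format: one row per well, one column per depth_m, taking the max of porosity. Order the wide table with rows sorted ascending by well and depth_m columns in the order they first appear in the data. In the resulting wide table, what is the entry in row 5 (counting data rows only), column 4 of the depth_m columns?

With rows sorted ascending by well, row 5 is well=W020. depth_m columns in first-appearance order: 550, 1850, 450, 800; column 4 is 800.
Long rows with well=W020, depth_m=800: max(2.47, 91.65) = 91.65.

91.65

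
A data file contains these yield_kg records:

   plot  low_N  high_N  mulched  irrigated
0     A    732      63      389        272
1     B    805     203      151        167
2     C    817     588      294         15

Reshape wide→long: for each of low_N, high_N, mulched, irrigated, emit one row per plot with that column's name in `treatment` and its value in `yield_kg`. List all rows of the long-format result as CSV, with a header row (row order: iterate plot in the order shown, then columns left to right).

Each (plot, column) pair becomes one row: 3 × 4 = 12 rows.
For example, (A, low_N) → yield_kg=732.

plot,treatment,yield_kg
A,low_N,732
A,high_N,63
A,mulched,389
A,irrigated,272
B,low_N,805
B,high_N,203
B,mulched,151
B,irrigated,167
C,low_N,817
C,high_N,588
C,mulched,294
C,irrigated,15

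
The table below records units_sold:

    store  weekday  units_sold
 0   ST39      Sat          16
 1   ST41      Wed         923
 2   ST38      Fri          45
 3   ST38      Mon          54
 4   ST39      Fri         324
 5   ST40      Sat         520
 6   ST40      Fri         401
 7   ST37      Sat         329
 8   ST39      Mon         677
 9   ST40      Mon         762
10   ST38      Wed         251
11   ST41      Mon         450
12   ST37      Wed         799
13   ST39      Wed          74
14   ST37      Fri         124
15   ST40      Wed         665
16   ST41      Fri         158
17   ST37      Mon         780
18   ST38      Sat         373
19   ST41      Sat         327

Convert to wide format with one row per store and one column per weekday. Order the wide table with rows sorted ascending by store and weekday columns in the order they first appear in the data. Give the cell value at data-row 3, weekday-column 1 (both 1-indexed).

With rows sorted ascending by store, row 3 is store=ST39. weekday columns in first-appearance order: Sat, Wed, Fri, Mon; column 1 is Sat.
Long rows with store=ST39, weekday=Sat: units_sold = 16.

16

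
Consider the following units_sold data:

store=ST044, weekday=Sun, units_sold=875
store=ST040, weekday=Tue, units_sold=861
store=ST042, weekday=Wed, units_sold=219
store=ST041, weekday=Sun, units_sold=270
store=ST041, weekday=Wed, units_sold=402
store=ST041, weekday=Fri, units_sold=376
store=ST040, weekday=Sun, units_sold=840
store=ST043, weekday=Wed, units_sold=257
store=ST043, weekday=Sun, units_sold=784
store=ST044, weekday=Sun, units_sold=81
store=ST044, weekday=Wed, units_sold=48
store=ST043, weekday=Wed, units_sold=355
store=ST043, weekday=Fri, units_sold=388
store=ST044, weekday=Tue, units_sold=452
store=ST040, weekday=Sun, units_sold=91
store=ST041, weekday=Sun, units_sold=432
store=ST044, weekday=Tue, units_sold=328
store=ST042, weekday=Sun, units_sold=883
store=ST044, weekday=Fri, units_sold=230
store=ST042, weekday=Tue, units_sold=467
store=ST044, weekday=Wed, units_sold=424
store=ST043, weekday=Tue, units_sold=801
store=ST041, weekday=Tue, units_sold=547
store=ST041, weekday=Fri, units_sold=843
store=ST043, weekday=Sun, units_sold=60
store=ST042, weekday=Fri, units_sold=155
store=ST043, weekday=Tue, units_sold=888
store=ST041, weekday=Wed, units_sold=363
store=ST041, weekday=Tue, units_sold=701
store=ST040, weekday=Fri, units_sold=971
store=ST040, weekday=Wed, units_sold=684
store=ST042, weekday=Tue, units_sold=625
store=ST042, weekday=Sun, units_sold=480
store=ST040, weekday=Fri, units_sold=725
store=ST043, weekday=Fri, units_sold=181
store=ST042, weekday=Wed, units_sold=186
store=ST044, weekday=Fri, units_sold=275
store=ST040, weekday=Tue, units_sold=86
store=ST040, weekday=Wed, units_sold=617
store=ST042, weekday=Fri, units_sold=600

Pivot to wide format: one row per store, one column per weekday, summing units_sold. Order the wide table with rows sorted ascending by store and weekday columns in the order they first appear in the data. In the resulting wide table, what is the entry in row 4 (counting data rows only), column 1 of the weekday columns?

844

With rows sorted ascending by store, row 4 is store=ST043. weekday columns in first-appearance order: Sun, Tue, Wed, Fri; column 1 is Sun.
Long rows with store=ST043, weekday=Sun: 784 + 60 = 844.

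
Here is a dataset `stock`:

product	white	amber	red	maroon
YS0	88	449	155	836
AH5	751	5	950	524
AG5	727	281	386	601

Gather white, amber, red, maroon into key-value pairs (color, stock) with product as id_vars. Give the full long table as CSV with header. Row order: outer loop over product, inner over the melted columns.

product,color,stock
YS0,white,88
YS0,amber,449
YS0,red,155
YS0,maroon,836
AH5,white,751
AH5,amber,5
AH5,red,950
AH5,maroon,524
AG5,white,727
AG5,amber,281
AG5,red,386
AG5,maroon,601

Each (product, column) pair becomes one row: 3 × 4 = 12 rows.
For example, (YS0, white) → stock=88.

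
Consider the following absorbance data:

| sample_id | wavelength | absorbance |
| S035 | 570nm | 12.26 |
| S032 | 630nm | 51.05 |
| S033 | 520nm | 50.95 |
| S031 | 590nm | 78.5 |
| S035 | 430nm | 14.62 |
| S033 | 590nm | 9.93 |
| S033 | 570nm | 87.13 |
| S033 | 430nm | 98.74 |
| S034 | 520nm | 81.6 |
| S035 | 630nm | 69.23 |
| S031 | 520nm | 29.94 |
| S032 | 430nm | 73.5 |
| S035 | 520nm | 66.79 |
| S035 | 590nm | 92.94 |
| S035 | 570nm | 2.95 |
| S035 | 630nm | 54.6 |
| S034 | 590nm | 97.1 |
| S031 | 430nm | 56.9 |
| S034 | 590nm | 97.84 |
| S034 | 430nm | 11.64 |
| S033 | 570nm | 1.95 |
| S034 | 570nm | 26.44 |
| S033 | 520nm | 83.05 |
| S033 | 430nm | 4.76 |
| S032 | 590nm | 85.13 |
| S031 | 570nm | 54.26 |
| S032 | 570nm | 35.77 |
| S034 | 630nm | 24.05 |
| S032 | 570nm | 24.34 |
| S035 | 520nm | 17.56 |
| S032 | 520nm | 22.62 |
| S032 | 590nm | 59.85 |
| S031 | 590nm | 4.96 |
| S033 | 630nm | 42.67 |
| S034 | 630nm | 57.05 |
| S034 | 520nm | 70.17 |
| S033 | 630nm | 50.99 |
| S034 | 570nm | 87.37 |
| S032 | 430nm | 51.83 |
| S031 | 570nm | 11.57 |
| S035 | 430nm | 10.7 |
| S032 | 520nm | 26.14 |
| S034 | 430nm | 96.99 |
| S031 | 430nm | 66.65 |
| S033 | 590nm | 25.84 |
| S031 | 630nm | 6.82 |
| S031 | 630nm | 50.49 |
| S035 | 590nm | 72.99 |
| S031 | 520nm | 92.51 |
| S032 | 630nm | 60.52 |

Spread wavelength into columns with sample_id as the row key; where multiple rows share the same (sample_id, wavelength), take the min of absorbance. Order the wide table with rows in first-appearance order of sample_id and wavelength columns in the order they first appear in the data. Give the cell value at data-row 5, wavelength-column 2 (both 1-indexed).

With rows in first-appearance order of sample_id, row 5 is sample_id=S034. wavelength columns in first-appearance order: 570nm, 630nm, 520nm, 590nm, 430nm; column 2 is 630nm.
Long rows with sample_id=S034, wavelength=630nm: min(24.05, 57.05) = 24.05.

24.05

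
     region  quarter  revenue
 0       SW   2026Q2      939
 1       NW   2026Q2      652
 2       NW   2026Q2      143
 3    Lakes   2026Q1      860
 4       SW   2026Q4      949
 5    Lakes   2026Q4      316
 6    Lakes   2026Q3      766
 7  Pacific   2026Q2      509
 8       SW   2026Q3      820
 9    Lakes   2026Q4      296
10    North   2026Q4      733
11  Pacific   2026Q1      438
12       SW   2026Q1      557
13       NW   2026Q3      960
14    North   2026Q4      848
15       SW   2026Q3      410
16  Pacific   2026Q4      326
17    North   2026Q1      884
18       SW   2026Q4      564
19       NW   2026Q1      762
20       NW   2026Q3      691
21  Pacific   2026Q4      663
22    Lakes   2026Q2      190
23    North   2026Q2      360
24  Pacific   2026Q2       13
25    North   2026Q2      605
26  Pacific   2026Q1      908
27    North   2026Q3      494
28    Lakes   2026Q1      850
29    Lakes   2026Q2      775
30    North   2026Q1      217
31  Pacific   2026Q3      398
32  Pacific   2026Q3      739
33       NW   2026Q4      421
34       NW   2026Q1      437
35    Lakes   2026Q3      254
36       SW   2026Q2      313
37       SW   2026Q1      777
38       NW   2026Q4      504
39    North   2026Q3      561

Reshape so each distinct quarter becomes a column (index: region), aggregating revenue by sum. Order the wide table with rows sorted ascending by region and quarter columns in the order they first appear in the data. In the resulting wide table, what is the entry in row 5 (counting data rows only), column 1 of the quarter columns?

1252

With rows sorted ascending by region, row 5 is region=SW. quarter columns in first-appearance order: 2026Q2, 2026Q1, 2026Q4, 2026Q3; column 1 is 2026Q2.
Long rows with region=SW, quarter=2026Q2: 939 + 313 = 1252.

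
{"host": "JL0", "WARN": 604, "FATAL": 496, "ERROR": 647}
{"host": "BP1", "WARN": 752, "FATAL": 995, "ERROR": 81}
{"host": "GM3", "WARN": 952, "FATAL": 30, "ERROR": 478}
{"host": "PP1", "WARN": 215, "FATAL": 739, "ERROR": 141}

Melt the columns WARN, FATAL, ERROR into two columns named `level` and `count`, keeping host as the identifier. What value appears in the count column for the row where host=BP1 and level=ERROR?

81

Unpivoting turns each (host, wide-column) pair into one long row.
The wide cell at row BP1, column ERROR holds 81, so the long row (BP1, ERROR) has count=81.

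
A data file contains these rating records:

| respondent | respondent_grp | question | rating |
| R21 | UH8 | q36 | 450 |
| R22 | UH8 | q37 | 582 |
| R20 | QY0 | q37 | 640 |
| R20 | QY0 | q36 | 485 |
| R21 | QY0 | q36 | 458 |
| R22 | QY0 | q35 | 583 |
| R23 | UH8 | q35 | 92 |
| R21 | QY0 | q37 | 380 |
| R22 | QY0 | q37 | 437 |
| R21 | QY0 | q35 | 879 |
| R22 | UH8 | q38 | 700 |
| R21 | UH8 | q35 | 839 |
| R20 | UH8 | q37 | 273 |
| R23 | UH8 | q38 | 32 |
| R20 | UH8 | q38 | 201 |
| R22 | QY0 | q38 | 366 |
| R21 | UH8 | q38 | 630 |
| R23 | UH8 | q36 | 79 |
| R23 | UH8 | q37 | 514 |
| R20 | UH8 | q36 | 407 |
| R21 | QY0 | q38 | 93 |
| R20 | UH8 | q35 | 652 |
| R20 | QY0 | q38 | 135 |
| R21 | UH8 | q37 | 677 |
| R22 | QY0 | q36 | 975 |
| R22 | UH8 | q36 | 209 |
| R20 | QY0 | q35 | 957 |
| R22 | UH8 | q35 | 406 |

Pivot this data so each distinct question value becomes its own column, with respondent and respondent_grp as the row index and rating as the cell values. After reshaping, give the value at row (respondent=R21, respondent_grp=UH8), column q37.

Wide layout: rows indexed by respondent and respondent_grp, columns are the 4 distinct question values (q36, q37, q35, q38).
Cell (respondent=R21, respondent_grp=UH8, question=q37) draws from the long row where respondent=R21, respondent_grp=UH8 and question=q37, which has rating=677.

677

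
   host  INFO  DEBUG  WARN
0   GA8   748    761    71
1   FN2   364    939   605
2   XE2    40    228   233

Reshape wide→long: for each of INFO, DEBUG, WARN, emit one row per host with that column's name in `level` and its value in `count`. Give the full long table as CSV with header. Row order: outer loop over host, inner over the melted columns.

Each (host, column) pair becomes one row: 3 × 3 = 9 rows.
For example, (GA8, INFO) → count=748.

host,level,count
GA8,INFO,748
GA8,DEBUG,761
GA8,WARN,71
FN2,INFO,364
FN2,DEBUG,939
FN2,WARN,605
XE2,INFO,40
XE2,DEBUG,228
XE2,WARN,233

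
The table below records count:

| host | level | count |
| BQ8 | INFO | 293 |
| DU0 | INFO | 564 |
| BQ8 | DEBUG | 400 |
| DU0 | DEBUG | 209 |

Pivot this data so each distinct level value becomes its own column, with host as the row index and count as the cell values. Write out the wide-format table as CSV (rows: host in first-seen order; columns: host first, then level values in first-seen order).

host,INFO,DEBUG
BQ8,293,400
DU0,564,209

Columns: host plus the 2 distinct level values (INFO, DEBUG).
For example, row BQ8 column INFO takes count=293 from the long row (BQ8, INFO).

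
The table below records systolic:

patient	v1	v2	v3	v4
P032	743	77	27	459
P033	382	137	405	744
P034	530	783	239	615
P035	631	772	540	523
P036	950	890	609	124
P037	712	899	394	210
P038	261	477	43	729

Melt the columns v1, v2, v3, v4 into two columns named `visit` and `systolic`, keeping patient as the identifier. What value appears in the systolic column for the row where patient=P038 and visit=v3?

43

Unpivoting turns each (patient, wide-column) pair into one long row.
The wide cell at row P038, column v3 holds 43, so the long row (P038, v3) has systolic=43.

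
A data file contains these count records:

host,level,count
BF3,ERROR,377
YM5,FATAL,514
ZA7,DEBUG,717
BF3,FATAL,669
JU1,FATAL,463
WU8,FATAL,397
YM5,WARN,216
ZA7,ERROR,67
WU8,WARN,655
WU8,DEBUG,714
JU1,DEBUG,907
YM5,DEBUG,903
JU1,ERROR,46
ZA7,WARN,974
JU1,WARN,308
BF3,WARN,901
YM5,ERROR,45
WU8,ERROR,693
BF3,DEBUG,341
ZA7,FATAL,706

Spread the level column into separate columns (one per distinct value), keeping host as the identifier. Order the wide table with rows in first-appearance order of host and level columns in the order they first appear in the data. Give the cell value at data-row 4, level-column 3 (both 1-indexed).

907

With rows in first-appearance order of host, row 4 is host=JU1. level columns in first-appearance order: ERROR, FATAL, DEBUG, WARN; column 3 is DEBUG.
Long rows with host=JU1, level=DEBUG: count = 907.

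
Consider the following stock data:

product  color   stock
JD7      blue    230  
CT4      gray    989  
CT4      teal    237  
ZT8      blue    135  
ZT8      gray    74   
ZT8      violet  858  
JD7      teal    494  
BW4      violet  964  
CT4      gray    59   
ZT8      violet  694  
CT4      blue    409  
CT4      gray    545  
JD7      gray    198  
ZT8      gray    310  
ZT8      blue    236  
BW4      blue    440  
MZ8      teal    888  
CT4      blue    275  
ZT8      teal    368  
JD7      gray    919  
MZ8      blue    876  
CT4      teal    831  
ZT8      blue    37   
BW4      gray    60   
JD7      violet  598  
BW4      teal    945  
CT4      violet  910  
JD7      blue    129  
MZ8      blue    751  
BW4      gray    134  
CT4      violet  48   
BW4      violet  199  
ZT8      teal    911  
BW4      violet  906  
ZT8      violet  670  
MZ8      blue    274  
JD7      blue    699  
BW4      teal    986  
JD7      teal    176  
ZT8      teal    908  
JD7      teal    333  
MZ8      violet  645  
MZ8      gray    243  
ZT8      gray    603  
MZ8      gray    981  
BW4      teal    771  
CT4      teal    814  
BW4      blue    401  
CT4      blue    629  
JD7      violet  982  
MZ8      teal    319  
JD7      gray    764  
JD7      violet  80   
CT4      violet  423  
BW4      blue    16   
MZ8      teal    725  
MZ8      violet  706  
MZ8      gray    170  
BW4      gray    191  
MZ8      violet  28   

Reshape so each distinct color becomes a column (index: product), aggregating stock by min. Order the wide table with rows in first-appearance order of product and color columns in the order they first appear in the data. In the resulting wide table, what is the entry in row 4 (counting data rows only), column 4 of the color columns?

199

With rows in first-appearance order of product, row 4 is product=BW4. color columns in first-appearance order: blue, gray, teal, violet; column 4 is violet.
Long rows with product=BW4, color=violet: min(964, 199, 906) = 199.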